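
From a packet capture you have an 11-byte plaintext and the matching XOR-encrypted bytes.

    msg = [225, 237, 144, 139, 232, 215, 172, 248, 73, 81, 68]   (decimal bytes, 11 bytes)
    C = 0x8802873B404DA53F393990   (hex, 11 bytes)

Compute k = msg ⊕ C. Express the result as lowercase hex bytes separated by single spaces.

69 ef 17 b0 a8 9a 09 c7 70 68 d4

Since C = msg ⊕ k, XORing both sides with msg gives k = msg ⊕ C.
11100001 XOR 10001000 = 01101001
11101101 XOR 00000010 = 11101111
10010000 XOR 10000111 = 00010111
10001011 XOR 00111011 = 10110000
11101000 XOR 01000000 = 10101000
11010111 XOR 01001101 = 10011010
10101100 XOR 10100101 = 00001001
11111000 XOR 00111111 = 11000111
01001001 XOR 00111001 = 01110000
01010001 XOR 00111001 = 01101000
01000100 XOR 10010000 = 11010100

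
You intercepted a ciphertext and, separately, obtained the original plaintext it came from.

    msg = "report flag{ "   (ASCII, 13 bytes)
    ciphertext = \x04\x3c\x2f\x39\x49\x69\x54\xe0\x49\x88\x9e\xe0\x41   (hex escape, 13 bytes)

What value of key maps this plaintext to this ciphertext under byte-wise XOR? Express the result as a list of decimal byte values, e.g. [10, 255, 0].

[118, 89, 95, 86, 59, 29, 116, 134, 37, 233, 249, 155, 97]

Since ciphertext = msg ⊕ key, XORing both sides with msg gives key = msg ⊕ ciphertext.
72 xor 04 = 76
65 xor 3c = 59
70 xor 2f = 5f
6f xor 39 = 56
72 xor 49 = 3b
74 xor 69 = 1d
20 xor 54 = 74
66 xor e0 = 86
6c xor 49 = 25
61 xor 88 = e9
67 xor 9e = f9
7b xor e0 = 9b
20 xor 41 = 61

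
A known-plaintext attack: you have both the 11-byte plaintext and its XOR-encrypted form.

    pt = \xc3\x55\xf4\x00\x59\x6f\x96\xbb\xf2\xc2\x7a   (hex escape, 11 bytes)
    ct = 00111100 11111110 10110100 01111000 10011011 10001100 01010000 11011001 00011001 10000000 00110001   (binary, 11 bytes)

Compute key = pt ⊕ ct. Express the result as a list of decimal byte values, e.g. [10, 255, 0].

Since ct = pt ⊕ key, XORing both sides with pt gives key = pt ⊕ ct.
11000011 ⊕ 00111100 = 11111111
01010101 ⊕ 11111110 = 10101011
11110100 ⊕ 10110100 = 01000000
00000000 ⊕ 01111000 = 01111000
01011001 ⊕ 10011011 = 11000010
01101111 ⊕ 10001100 = 11100011
10010110 ⊕ 01010000 = 11000110
10111011 ⊕ 11011001 = 01100010
11110010 ⊕ 00011001 = 11101011
11000010 ⊕ 10000000 = 01000010
01111010 ⊕ 00110001 = 01001011

[255, 171, 64, 120, 194, 227, 198, 98, 235, 66, 75]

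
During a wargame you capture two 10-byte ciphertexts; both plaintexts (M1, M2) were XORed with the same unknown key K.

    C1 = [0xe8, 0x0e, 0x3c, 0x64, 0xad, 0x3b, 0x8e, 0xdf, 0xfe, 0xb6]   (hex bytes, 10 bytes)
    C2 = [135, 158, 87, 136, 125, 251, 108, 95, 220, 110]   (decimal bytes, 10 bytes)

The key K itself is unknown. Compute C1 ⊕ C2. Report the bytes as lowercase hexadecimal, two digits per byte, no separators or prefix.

C1 ⊕ C2 = (M1 ⊕ K) ⊕ (M2 ⊕ K) = M1 ⊕ M2 — the shared key cancels under XOR.
byte 0: e8 XOR 87 = 6f
byte 1: 0e XOR 9e = 90
byte 2: 3c XOR 57 = 6b
byte 3: 64 XOR 88 = ec
byte 4: ad XOR 7d = d0
byte 5: 3b XOR fb = c0
byte 6: 8e XOR 6c = e2
byte 7: df XOR 5f = 80
byte 8: fe XOR dc = 22
byte 9: b6 XOR 6e = d8

6f906becd0c0e28022d8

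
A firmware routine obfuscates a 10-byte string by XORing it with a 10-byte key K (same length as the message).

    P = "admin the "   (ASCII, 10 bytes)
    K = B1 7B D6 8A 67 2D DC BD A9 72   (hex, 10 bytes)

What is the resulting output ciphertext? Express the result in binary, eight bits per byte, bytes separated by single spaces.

11010000 00011111 10111011 11100011 00001001 00001101 10101000 11010101 11001100 01010010

61 ⊕ b1 = d0
64 ⊕ 7b = 1f
6d ⊕ d6 = bb
69 ⊕ 8a = e3
6e ⊕ 67 = 09
20 ⊕ 2d = 0d
74 ⊕ dc = a8
68 ⊕ bd = d5
65 ⊕ a9 = cc
20 ⊕ 72 = 52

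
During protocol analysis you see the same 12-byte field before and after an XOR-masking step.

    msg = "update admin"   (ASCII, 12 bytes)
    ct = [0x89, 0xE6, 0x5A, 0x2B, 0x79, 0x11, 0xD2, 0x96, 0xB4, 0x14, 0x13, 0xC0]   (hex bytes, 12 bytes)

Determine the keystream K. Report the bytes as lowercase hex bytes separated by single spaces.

Since ct = msg ⊕ K, XORing both sides with msg gives K = msg ⊕ ct.
75 XOR 89 = fc
70 XOR e6 = 96
64 XOR 5a = 3e
61 XOR 2b = 4a
74 XOR 79 = 0d
65 XOR 11 = 74
20 XOR d2 = f2
61 XOR 96 = f7
64 XOR b4 = d0
6d XOR 14 = 79
69 XOR 13 = 7a
6e XOR c0 = ae

fc 96 3e 4a 0d 74 f2 f7 d0 79 7a ae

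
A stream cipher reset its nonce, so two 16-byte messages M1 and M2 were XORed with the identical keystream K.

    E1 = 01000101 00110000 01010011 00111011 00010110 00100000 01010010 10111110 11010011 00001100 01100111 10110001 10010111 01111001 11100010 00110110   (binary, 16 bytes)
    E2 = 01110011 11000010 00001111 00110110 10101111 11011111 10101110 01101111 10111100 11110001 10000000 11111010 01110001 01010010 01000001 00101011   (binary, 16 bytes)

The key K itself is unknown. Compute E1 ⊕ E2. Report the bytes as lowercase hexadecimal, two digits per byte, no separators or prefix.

36f25c0db9fffcd16ffde74be62ba31d

E1 ⊕ E2 = (M1 ⊕ K) ⊕ (M2 ⊕ K) = M1 ⊕ M2 — the shared key cancels under XOR.
45 xor 73 = 36
30 xor c2 = f2
53 xor 0f = 5c
3b xor 36 = 0d
16 xor af = b9
20 xor df = ff
52 xor ae = fc
be xor 6f = d1
d3 xor bc = 6f
0c xor f1 = fd
67 xor 80 = e7
b1 xor fa = 4b
97 xor 71 = e6
79 xor 52 = 2b
e2 xor 41 = a3
36 xor 2b = 1d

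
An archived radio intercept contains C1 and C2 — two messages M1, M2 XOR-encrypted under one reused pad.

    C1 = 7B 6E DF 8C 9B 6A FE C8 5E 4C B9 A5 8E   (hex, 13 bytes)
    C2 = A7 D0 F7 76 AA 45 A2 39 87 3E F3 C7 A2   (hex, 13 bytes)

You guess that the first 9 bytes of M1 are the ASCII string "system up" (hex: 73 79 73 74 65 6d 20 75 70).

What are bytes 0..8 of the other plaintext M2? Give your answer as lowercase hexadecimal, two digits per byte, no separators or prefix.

afc75b8e54427c84a9

First, C1 ⊕ C2 = (M1 ⊕ K) ⊕ (M2 ⊕ K) = M1 ⊕ M2, so the key drops out. Then M2 = (M1 ⊕ M2) ⊕ M1 over the first 9 bytes.
byte 0: (7b xor a7) xor 73 = dc xor 73 = af
byte 1: (6e xor d0) xor 79 = be xor 79 = c7
byte 2: (df xor f7) xor 73 = 28 xor 73 = 5b
byte 3: (8c xor 76) xor 74 = fa xor 74 = 8e
byte 4: (9b xor aa) xor 65 = 31 xor 65 = 54
byte 5: (6a xor 45) xor 6d = 2f xor 6d = 42
byte 6: (fe xor a2) xor 20 = 5c xor 20 = 7c
byte 7: (c8 xor 39) xor 75 = f1 xor 75 = 84
byte 8: (5e xor 87) xor 70 = d9 xor 70 = a9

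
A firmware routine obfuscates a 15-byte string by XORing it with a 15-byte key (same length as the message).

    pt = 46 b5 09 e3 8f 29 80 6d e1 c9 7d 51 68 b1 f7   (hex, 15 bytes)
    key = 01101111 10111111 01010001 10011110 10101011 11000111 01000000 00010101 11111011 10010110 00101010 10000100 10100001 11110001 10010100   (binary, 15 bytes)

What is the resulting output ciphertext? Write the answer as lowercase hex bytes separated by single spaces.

29 0a 58 7d 24 ee c0 78 1a 5f 57 d5 c9 40 63

XOR is its own inverse, so applying the key byte-wise gives the result directly.
byte 0: 01000110 ⊕ 01101111 = 00101001
byte 1: 10110101 ⊕ 10111111 = 00001010
byte 2: 00001001 ⊕ 01010001 = 01011000
byte 3: 11100011 ⊕ 10011110 = 01111101
byte 4: 10001111 ⊕ 10101011 = 00100100
byte 5: 00101001 ⊕ 11000111 = 11101110
byte 6: 10000000 ⊕ 01000000 = 11000000
byte 7: 01101101 ⊕ 00010101 = 01111000
byte 8: 11100001 ⊕ 11111011 = 00011010
byte 9: 11001001 ⊕ 10010110 = 01011111
byte 10: 01111101 ⊕ 00101010 = 01010111
byte 11: 01010001 ⊕ 10000100 = 11010101
byte 12: 01101000 ⊕ 10100001 = 11001001
byte 13: 10110001 ⊕ 11110001 = 01000000
byte 14: 11110111 ⊕ 10010100 = 01100011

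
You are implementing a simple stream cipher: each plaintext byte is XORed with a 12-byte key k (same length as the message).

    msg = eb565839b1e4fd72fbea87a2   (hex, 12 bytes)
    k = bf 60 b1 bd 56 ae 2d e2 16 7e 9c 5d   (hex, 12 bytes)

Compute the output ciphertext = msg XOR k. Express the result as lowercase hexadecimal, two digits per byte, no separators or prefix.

5436e984e74ad090ed941bff

eb ^ bf = 54
56 ^ 60 = 36
58 ^ b1 = e9
39 ^ bd = 84
b1 ^ 56 = e7
e4 ^ ae = 4a
fd ^ 2d = d0
72 ^ e2 = 90
fb ^ 16 = ed
ea ^ 7e = 94
87 ^ 9c = 1b
a2 ^ 5d = ff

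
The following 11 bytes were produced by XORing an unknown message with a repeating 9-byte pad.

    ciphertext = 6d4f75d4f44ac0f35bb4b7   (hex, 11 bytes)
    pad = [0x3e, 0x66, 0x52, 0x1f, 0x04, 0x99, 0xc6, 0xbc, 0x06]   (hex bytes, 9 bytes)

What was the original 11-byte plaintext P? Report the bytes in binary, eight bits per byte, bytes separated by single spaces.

01010011 00101001 00100111 11001011 11110000 11010011 00000110 01001111 01011101 10001010 11010001

The 9-byte key repeats, so the effective keystream is 3e 66 52 1f 04 99 c6 bc 06 3e 66.
byte 0: 6d XOR 3e = 53
byte 1: 4f XOR 66 = 29
byte 2: 75 XOR 52 = 27
byte 3: d4 XOR 1f = cb
byte 4: f4 XOR 04 = f0
byte 5: 4a XOR 99 = d3
byte 6: c0 XOR c6 = 06
byte 7: f3 XOR bc = 4f
byte 8: 5b XOR 06 = 5d
byte 9: b4 XOR 3e = 8a
byte 10: b7 XOR 66 = d1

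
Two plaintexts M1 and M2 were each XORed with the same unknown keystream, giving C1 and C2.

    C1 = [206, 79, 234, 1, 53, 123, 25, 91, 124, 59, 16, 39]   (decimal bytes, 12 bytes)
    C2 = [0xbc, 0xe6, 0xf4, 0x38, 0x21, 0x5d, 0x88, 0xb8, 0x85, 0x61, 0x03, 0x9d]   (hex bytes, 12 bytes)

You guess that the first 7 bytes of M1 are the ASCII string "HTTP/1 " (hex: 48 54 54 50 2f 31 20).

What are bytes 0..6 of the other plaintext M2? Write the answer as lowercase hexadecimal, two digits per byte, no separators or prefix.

3afd4a693b17b1

First, C1 ⊕ C2 = (M1 ⊕ K) ⊕ (M2 ⊕ K) = M1 ⊕ M2, so the key drops out. Then M2 = (M1 ⊕ M2) ⊕ M1 over the first 7 bytes.
byte 0: (ce ⊕ bc) ⊕ 48 = 72 ⊕ 48 = 3a
byte 1: (4f ⊕ e6) ⊕ 54 = a9 ⊕ 54 = fd
byte 2: (ea ⊕ f4) ⊕ 54 = 1e ⊕ 54 = 4a
byte 3: (01 ⊕ 38) ⊕ 50 = 39 ⊕ 50 = 69
byte 4: (35 ⊕ 21) ⊕ 2f = 14 ⊕ 2f = 3b
byte 5: (7b ⊕ 5d) ⊕ 31 = 26 ⊕ 31 = 17
byte 6: (19 ⊕ 88) ⊕ 20 = 91 ⊕ 20 = b1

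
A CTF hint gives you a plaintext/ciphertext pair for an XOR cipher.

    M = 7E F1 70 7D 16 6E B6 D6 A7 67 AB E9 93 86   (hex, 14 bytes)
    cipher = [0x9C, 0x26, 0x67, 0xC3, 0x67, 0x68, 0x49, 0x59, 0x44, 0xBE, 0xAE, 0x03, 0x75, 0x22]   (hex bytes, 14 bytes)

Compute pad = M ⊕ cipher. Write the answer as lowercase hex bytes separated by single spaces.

Since cipher = M ⊕ pad, XORing both sides with M gives pad = M ⊕ cipher.
7e ^ 9c = e2
f1 ^ 26 = d7
70 ^ 67 = 17
7d ^ c3 = be
16 ^ 67 = 71
6e ^ 68 = 06
b6 ^ 49 = ff
d6 ^ 59 = 8f
a7 ^ 44 = e3
67 ^ be = d9
ab ^ ae = 05
e9 ^ 03 = ea
93 ^ 75 = e6
86 ^ 22 = a4

e2 d7 17 be 71 06 ff 8f e3 d9 05 ea e6 a4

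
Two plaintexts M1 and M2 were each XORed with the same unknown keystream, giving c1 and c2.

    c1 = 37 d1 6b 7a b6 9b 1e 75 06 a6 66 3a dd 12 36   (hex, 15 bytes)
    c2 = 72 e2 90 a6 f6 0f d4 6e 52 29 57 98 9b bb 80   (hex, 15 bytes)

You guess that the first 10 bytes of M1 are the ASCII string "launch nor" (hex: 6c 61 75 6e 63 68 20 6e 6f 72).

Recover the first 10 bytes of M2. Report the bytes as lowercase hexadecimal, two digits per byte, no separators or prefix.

29528eb223fcea753bfd

First, c1 ⊕ c2 = (M1 ⊕ K) ⊕ (M2 ⊕ K) = M1 ⊕ M2, so the key drops out. Then M2 = (M1 ⊕ M2) ⊕ M1 over the first 10 bytes.
byte 0: (37 xor 72) xor 6c = 45 xor 6c = 29
byte 1: (d1 xor e2) xor 61 = 33 xor 61 = 52
byte 2: (6b xor 90) xor 75 = fb xor 75 = 8e
byte 3: (7a xor a6) xor 6e = dc xor 6e = b2
byte 4: (b6 xor f6) xor 63 = 40 xor 63 = 23
byte 5: (9b xor 0f) xor 68 = 94 xor 68 = fc
byte 6: (1e xor d4) xor 20 = ca xor 20 = ea
byte 7: (75 xor 6e) xor 6e = 1b xor 6e = 75
byte 8: (06 xor 52) xor 6f = 54 xor 6f = 3b
byte 9: (a6 xor 29) xor 72 = 8f xor 72 = fd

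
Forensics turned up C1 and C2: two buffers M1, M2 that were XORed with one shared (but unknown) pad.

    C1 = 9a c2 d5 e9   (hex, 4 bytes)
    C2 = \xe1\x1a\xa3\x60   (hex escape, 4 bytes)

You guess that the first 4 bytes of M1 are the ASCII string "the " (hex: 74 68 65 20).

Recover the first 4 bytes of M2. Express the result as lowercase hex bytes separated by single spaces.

First, C1 ⊕ C2 = (M1 ⊕ K) ⊕ (M2 ⊕ K) = M1 ⊕ M2, so the key drops out. Then M2 = (M1 ⊕ M2) ⊕ M1 over the first 4 bytes.
byte 0: (9a ^ e1) ^ 74 = 7b ^ 74 = 0f
byte 1: (c2 ^ 1a) ^ 68 = d8 ^ 68 = b0
byte 2: (d5 ^ a3) ^ 65 = 76 ^ 65 = 13
byte 3: (e9 ^ 60) ^ 20 = 89 ^ 20 = a9

0f b0 13 a9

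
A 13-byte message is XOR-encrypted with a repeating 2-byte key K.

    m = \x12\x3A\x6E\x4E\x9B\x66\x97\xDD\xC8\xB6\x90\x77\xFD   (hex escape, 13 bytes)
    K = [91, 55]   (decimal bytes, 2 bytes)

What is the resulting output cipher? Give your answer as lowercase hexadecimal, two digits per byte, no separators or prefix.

The 2-byte key repeats, so the effective keystream is 5b 37 5b 37 5b 37 5b 37 5b 37 5b 37 5b.
byte 0:  18 ⊕  91 =  73
byte 1:  58 ⊕  55 =  13
byte 2: 110 ⊕  91 =  53
byte 3:  78 ⊕  55 = 121
byte 4: 155 ⊕  91 = 192
byte 5: 102 ⊕  55 =  81
byte 6: 151 ⊕  91 = 204
byte 7: 221 ⊕  55 = 234
byte 8: 200 ⊕  91 = 147
byte 9: 182 ⊕  55 = 129
byte 10: 144 ⊕  91 = 203
byte 11: 119 ⊕  55 =  64
byte 12: 253 ⊕  91 = 166

490d3579c051ccea9381cb40a6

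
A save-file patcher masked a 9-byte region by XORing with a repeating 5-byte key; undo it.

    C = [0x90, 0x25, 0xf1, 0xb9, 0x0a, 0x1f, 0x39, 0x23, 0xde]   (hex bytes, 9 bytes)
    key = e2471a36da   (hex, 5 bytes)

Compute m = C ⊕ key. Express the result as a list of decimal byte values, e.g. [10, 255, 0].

[114, 98, 235, 143, 208, 253, 126, 57, 232]

The 5-byte key repeats, so the effective keystream is e2 47 1a 36 da e2 47 1a 36.
byte 0: 10010000 XOR 11100010 = 01110010
byte 1: 00100101 XOR 01000111 = 01100010
byte 2: 11110001 XOR 00011010 = 11101011
byte 3: 10111001 XOR 00110110 = 10001111
byte 4: 00001010 XOR 11011010 = 11010000
byte 5: 00011111 XOR 11100010 = 11111101
byte 6: 00111001 XOR 01000111 = 01111110
byte 7: 00100011 XOR 00011010 = 00111001
byte 8: 11011110 XOR 00110110 = 11101000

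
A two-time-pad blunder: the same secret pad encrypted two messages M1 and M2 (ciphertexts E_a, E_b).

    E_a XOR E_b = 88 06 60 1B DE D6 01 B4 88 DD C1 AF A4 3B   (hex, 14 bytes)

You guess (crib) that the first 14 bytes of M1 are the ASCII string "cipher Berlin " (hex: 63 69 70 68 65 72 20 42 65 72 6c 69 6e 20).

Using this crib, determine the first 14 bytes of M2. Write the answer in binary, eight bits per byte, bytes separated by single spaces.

Since E_a ⊕ E_b = M1 ⊕ M2, XORing with the guessed M1 bytes yields the corresponding M2 bytes: M2 = (E_a ⊕ E_b) ⊕ M1.
88 ⊕ 63 = eb
06 ⊕ 69 = 6f
60 ⊕ 70 = 10
1b ⊕ 68 = 73
de ⊕ 65 = bb
d6 ⊕ 72 = a4
01 ⊕ 20 = 21
b4 ⊕ 42 = f6
88 ⊕ 65 = ed
dd ⊕ 72 = af
c1 ⊕ 6c = ad
af ⊕ 69 = c6
a4 ⊕ 6e = ca
3b ⊕ 20 = 1b

11101011 01101111 00010000 01110011 10111011 10100100 00100001 11110110 11101101 10101111 10101101 11000110 11001010 00011011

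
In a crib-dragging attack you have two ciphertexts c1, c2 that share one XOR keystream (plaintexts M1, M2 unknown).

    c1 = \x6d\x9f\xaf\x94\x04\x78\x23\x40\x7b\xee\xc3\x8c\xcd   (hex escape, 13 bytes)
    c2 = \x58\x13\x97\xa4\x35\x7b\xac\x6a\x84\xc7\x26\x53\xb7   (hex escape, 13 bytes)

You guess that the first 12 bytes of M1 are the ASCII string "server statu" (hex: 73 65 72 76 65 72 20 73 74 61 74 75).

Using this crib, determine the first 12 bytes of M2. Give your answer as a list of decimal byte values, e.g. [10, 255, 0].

[70, 233, 74, 70, 84, 113, 175, 89, 139, 72, 145, 170]

First, c1 ⊕ c2 = (M1 ⊕ K) ⊕ (M2 ⊕ K) = M1 ⊕ M2, so the key drops out. Then M2 = (M1 ⊕ M2) ⊕ M1 over the first 12 bytes.
byte 0: (6d ^ 58) ^ 73 = 35 ^ 73 = 46
byte 1: (9f ^ 13) ^ 65 = 8c ^ 65 = e9
byte 2: (af ^ 97) ^ 72 = 38 ^ 72 = 4a
byte 3: (94 ^ a4) ^ 76 = 30 ^ 76 = 46
byte 4: (04 ^ 35) ^ 65 = 31 ^ 65 = 54
byte 5: (78 ^ 7b) ^ 72 = 03 ^ 72 = 71
byte 6: (23 ^ ac) ^ 20 = 8f ^ 20 = af
byte 7: (40 ^ 6a) ^ 73 = 2a ^ 73 = 59
byte 8: (7b ^ 84) ^ 74 = ff ^ 74 = 8b
byte 9: (ee ^ c7) ^ 61 = 29 ^ 61 = 48
byte 10: (c3 ^ 26) ^ 74 = e5 ^ 74 = 91
byte 11: (8c ^ 53) ^ 75 = df ^ 75 = aa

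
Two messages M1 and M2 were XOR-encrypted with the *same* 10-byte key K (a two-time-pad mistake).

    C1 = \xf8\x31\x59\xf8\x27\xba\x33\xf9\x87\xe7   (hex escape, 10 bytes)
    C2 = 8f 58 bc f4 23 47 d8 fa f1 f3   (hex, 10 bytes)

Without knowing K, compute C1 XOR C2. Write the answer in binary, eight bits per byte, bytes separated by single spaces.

C1 ⊕ C2 = (M1 ⊕ K) ⊕ (M2 ⊕ K) = M1 ⊕ M2 — the shared key cancels under XOR.
byte 0: 248 xor 143 = 119
byte 1:  49 xor  88 = 105
byte 2:  89 xor 188 = 229
byte 3: 248 xor 244 =  12
byte 4:  39 xor  35 =   4
byte 5: 186 xor  71 = 253
byte 6:  51 xor 216 = 235
byte 7: 249 xor 250 =   3
byte 8: 135 xor 241 = 118
byte 9: 231 xor 243 =  20

01110111 01101001 11100101 00001100 00000100 11111101 11101011 00000011 01110110 00010100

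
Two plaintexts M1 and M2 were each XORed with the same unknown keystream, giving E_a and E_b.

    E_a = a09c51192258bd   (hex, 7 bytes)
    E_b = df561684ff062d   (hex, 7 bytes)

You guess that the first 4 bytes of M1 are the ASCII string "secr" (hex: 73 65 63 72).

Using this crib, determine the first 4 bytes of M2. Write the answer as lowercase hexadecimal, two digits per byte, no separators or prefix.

First, E_a ⊕ E_b = (M1 ⊕ K) ⊕ (M2 ⊕ K) = M1 ⊕ M2, so the key drops out. Then M2 = (M1 ⊕ M2) ⊕ M1 over the first 4 bytes.
byte 0: (a0 XOR df) XOR 73 = 7f XOR 73 = 0c
byte 1: (9c XOR 56) XOR 65 = ca XOR 65 = af
byte 2: (51 XOR 16) XOR 63 = 47 XOR 63 = 24
byte 3: (19 XOR 84) XOR 72 = 9d XOR 72 = ef

0caf24ef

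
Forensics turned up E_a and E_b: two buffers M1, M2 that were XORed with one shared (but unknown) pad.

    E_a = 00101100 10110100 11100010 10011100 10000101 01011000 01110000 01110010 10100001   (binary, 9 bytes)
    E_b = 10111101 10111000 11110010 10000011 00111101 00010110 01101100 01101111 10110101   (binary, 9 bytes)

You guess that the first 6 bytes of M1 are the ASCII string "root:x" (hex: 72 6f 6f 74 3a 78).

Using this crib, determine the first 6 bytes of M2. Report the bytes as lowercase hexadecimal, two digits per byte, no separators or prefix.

e3637f6b8236

First, E_a ⊕ E_b = (M1 ⊕ K) ⊕ (M2 ⊕ K) = M1 ⊕ M2, so the key drops out. Then M2 = (M1 ⊕ M2) ⊕ M1 over the first 6 bytes.
byte 0: (2c ^ bd) ^ 72 = 91 ^ 72 = e3
byte 1: (b4 ^ b8) ^ 6f = 0c ^ 6f = 63
byte 2: (e2 ^ f2) ^ 6f = 10 ^ 6f = 7f
byte 3: (9c ^ 83) ^ 74 = 1f ^ 74 = 6b
byte 4: (85 ^ 3d) ^ 3a = b8 ^ 3a = 82
byte 5: (58 ^ 16) ^ 78 = 4e ^ 78 = 36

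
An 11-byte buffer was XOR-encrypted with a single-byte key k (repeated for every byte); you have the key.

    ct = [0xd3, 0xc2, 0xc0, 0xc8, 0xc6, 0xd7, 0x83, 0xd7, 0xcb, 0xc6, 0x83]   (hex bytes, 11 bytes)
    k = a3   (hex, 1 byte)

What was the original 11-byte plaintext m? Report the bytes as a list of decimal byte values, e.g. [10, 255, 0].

The 1-byte key repeats, so the effective keystream is a3 a3 a3 a3 a3 a3 a3 a3 a3 a3 a3.
byte 0: d3 ^ a3 = 70
byte 1: c2 ^ a3 = 61
byte 2: c0 ^ a3 = 63
byte 3: c8 ^ a3 = 6b
byte 4: c6 ^ a3 = 65
byte 5: d7 ^ a3 = 74
byte 6: 83 ^ a3 = 20
byte 7: d7 ^ a3 = 74
byte 8: cb ^ a3 = 68
byte 9: c6 ^ a3 = 65
byte 10: 83 ^ a3 = 20

[112, 97, 99, 107, 101, 116, 32, 116, 104, 101, 32]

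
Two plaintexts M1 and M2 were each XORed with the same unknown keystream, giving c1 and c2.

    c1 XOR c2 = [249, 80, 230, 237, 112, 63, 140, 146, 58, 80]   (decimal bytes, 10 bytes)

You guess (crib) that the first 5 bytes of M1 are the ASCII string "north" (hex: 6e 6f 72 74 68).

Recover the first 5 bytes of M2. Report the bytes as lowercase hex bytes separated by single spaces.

Since c1 ⊕ c2 = M1 ⊕ M2, XORing with the guessed M1 bytes yields the corresponding M2 bytes: M2 = (c1 ⊕ c2) ⊕ M1.
f9 ^ 6e = 97
50 ^ 6f = 3f
e6 ^ 72 = 94
ed ^ 74 = 99
70 ^ 68 = 18

97 3f 94 99 18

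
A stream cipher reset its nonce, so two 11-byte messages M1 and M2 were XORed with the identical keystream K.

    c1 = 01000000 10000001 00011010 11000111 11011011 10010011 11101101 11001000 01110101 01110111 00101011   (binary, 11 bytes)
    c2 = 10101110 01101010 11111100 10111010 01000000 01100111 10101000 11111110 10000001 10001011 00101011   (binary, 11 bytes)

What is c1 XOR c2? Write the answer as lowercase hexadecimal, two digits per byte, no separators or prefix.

eeebe67d9bf44536f4fc00

c1 ⊕ c2 = (M1 ⊕ K) ⊕ (M2 ⊕ K) = M1 ⊕ M2 — the shared key cancels under XOR.
01000000 XOR 10101110 = 11101110
10000001 XOR 01101010 = 11101011
00011010 XOR 11111100 = 11100110
11000111 XOR 10111010 = 01111101
11011011 XOR 01000000 = 10011011
10010011 XOR 01100111 = 11110100
11101101 XOR 10101000 = 01000101
11001000 XOR 11111110 = 00110110
01110101 XOR 10000001 = 11110100
01110111 XOR 10001011 = 11111100
00101011 XOR 00101011 = 00000000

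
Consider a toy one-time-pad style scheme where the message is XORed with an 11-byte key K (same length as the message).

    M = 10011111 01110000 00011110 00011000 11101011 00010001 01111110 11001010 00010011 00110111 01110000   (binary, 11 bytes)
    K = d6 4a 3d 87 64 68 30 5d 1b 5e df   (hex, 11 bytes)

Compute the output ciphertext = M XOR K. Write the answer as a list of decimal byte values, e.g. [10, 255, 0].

XOR is its own inverse, so applying the key byte-wise gives the result directly.
10011111 ⊕ 11010110 = 01001001
01110000 ⊕ 01001010 = 00111010
00011110 ⊕ 00111101 = 00100011
00011000 ⊕ 10000111 = 10011111
11101011 ⊕ 01100100 = 10001111
00010001 ⊕ 01101000 = 01111001
01111110 ⊕ 00110000 = 01001110
11001010 ⊕ 01011101 = 10010111
00010011 ⊕ 00011011 = 00001000
00110111 ⊕ 01011110 = 01101001
01110000 ⊕ 11011111 = 10101111

[73, 58, 35, 159, 143, 121, 78, 151, 8, 105, 175]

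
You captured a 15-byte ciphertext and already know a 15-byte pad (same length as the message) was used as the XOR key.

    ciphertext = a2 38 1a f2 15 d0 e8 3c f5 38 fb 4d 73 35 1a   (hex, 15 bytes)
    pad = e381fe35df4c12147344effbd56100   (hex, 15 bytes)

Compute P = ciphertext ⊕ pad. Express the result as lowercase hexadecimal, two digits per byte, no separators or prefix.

41b9e4c7ca9cfa28867c14b6a6541a

XOR is its own inverse, so applying the key byte-wise gives the result directly.
a2 xor e3 = 41
38 xor 81 = b9
1a xor fe = e4
f2 xor 35 = c7
15 xor df = ca
d0 xor 4c = 9c
e8 xor 12 = fa
3c xor 14 = 28
f5 xor 73 = 86
38 xor 44 = 7c
fb xor ef = 14
4d xor fb = b6
73 xor d5 = a6
35 xor 61 = 54
1a xor 00 = 1a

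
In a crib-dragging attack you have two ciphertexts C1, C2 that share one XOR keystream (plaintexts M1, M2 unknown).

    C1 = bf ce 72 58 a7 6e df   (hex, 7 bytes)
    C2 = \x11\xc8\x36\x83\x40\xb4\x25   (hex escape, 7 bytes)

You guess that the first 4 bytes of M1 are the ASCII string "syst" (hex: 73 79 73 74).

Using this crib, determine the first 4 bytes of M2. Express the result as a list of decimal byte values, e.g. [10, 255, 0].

[221, 127, 55, 175]

First, C1 ⊕ C2 = (M1 ⊕ K) ⊕ (M2 ⊕ K) = M1 ⊕ M2, so the key drops out. Then M2 = (M1 ⊕ M2) ⊕ M1 over the first 4 bytes.
byte 0: (bf ^ 11) ^ 73 = ae ^ 73 = dd
byte 1: (ce ^ c8) ^ 79 = 06 ^ 79 = 7f
byte 2: (72 ^ 36) ^ 73 = 44 ^ 73 = 37
byte 3: (58 ^ 83) ^ 74 = db ^ 74 = af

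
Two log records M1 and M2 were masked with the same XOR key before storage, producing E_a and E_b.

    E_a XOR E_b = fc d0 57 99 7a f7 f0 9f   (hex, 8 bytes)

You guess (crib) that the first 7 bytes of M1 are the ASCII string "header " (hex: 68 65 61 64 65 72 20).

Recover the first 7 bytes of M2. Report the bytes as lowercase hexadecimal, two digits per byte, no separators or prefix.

94b536fd1f85d0

Since E_a ⊕ E_b = M1 ⊕ M2, XORing with the guessed M1 bytes yields the corresponding M2 bytes: M2 = (E_a ⊕ E_b) ⊕ M1.
fc ^ 68 = 94
d0 ^ 65 = b5
57 ^ 61 = 36
99 ^ 64 = fd
7a ^ 65 = 1f
f7 ^ 72 = 85
f0 ^ 20 = d0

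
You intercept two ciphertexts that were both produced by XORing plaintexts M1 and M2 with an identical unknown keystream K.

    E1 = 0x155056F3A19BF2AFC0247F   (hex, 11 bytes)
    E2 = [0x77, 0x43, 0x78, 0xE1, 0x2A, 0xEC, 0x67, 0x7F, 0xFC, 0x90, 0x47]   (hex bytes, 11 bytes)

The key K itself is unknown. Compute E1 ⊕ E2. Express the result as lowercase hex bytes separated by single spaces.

E1 ⊕ E2 = (M1 ⊕ K) ⊕ (M2 ⊕ K) = M1 ⊕ M2 — the shared key cancels under XOR.
15 xor 77 = 62
50 xor 43 = 13
56 xor 78 = 2e
f3 xor e1 = 12
a1 xor 2a = 8b
9b xor ec = 77
f2 xor 67 = 95
af xor 7f = d0
c0 xor fc = 3c
24 xor 90 = b4
7f xor 47 = 38

62 13 2e 12 8b 77 95 d0 3c b4 38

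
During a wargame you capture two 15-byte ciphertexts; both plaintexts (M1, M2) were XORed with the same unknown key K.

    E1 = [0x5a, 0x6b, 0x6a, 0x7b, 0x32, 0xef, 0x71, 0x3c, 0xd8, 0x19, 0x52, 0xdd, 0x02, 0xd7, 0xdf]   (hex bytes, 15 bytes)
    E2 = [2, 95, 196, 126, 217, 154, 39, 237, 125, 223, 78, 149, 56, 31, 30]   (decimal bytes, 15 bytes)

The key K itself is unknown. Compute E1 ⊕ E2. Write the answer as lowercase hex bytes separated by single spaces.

E1 ⊕ E2 = (M1 ⊕ K) ⊕ (M2 ⊕ K) = M1 ⊕ M2 — the shared key cancels under XOR.
5a XOR 02 = 58
6b XOR 5f = 34
6a XOR c4 = ae
7b XOR 7e = 05
32 XOR d9 = eb
ef XOR 9a = 75
71 XOR 27 = 56
3c XOR ed = d1
d8 XOR 7d = a5
19 XOR df = c6
52 XOR 4e = 1c
dd XOR 95 = 48
02 XOR 38 = 3a
d7 XOR 1f = c8
df XOR 1e = c1

58 34 ae 05 eb 75 56 d1 a5 c6 1c 48 3a c8 c1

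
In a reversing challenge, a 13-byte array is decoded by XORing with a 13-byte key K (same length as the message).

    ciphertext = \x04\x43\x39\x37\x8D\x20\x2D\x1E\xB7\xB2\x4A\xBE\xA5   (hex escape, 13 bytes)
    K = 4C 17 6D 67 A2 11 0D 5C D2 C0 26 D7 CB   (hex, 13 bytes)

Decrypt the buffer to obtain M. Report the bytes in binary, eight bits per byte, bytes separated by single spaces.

01001000 01010100 01010100 01010000 00101111 00110001 00100000 01000010 01100101 01110010 01101100 01101001 01101110

04 XOR 4c = 48
43 XOR 17 = 54
39 XOR 6d = 54
37 XOR 67 = 50
8d XOR a2 = 2f
20 XOR 11 = 31
2d XOR 0d = 20
1e XOR 5c = 42
b7 XOR d2 = 65
b2 XOR c0 = 72
4a XOR 26 = 6c
be XOR d7 = 69
a5 XOR cb = 6e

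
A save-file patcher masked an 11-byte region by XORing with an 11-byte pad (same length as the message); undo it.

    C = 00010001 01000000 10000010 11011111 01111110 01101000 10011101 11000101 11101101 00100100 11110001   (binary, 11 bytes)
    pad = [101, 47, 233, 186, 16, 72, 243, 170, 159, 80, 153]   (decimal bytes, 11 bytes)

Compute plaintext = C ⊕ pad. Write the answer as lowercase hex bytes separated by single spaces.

74 6f 6b 65 6e 20 6e 6f 72 74 68

11 XOR 65 = 74
40 XOR 2f = 6f
82 XOR e9 = 6b
df XOR ba = 65
7e XOR 10 = 6e
68 XOR 48 = 20
9d XOR f3 = 6e
c5 XOR aa = 6f
ed XOR 9f = 72
24 XOR 50 = 74
f1 XOR 99 = 68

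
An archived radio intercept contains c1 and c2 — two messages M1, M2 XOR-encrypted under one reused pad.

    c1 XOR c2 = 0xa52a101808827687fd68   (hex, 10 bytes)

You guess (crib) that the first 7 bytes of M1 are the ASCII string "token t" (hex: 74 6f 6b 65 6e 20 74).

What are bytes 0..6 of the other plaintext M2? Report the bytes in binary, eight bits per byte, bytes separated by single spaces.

11010001 01000101 01111011 01111101 01100110 10100010 00000010

Since c1 ⊕ c2 = M1 ⊕ M2, XORing with the guessed M1 bytes yields the corresponding M2 bytes: M2 = (c1 ⊕ c2) ⊕ M1.
byte 0: a5 XOR 74 = d1
byte 1: 2a XOR 6f = 45
byte 2: 10 XOR 6b = 7b
byte 3: 18 XOR 65 = 7d
byte 4: 08 XOR 6e = 66
byte 5: 82 XOR 20 = a2
byte 6: 76 XOR 74 = 02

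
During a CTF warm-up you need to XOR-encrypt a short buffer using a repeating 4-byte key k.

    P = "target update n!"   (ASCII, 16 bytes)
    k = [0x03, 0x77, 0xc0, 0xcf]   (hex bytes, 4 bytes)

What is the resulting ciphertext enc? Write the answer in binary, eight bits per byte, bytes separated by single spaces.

The 4-byte key repeats, so the effective keystream is 03 77 c0 cf 03 77 c0 cf 03 77 c0 cf 03 77 c0 cf.
byte 0: 116 xor   3 = 119
byte 1:  97 xor 119 =  22
byte 2: 114 xor 192 = 178
byte 3: 103 xor 207 = 168
byte 4: 101 xor   3 = 102
byte 5: 116 xor 119 =   3
byte 6:  32 xor 192 = 224
byte 7: 117 xor 207 = 186
byte 8: 112 xor   3 = 115
byte 9: 100 xor 119 =  19
byte 10:  97 xor 192 = 161
byte 11: 116 xor 207 = 187
byte 12: 101 xor   3 = 102
byte 13:  32 xor 119 =  87
byte 14: 110 xor 192 = 174
byte 15:  33 xor 207 = 238

01110111 00010110 10110010 10101000 01100110 00000011 11100000 10111010 01110011 00010011 10100001 10111011 01100110 01010111 10101110 11101110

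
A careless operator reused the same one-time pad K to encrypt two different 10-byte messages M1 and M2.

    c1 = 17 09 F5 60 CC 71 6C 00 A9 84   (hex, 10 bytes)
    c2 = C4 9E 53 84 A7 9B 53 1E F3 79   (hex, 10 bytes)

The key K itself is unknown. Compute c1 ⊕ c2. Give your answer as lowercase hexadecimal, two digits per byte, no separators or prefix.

d397a6e46bea3f1e5afd

c1 ⊕ c2 = (M1 ⊕ K) ⊕ (M2 ⊕ K) = M1 ⊕ M2 — the shared key cancels under XOR.
 23 XOR 196 = 211
  9 XOR 158 = 151
245 XOR  83 = 166
 96 XOR 132 = 228
204 XOR 167 = 107
113 XOR 155 = 234
108 XOR  83 =  63
  0 XOR  30 =  30
169 XOR 243 =  90
132 XOR 121 = 253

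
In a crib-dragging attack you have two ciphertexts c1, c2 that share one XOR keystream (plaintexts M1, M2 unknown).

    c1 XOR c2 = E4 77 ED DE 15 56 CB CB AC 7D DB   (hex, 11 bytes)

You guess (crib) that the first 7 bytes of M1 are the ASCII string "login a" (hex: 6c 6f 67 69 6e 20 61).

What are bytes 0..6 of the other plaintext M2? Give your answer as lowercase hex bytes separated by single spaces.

88 18 8a b7 7b 76 aa

Since c1 ⊕ c2 = M1 ⊕ M2, XORing with the guessed M1 bytes yields the corresponding M2 bytes: M2 = (c1 ⊕ c2) ⊕ M1.
byte 0: e4 XOR 6c = 88
byte 1: 77 XOR 6f = 18
byte 2: ed XOR 67 = 8a
byte 3: de XOR 69 = b7
byte 4: 15 XOR 6e = 7b
byte 5: 56 XOR 20 = 76
byte 6: cb XOR 61 = aa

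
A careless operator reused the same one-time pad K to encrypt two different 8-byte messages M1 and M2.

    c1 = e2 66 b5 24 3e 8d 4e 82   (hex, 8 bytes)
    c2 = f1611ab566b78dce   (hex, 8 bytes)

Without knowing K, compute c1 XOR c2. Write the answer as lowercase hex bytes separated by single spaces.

13 07 af 91 58 3a c3 4c

c1 ⊕ c2 = (M1 ⊕ K) ⊕ (M2 ⊕ K) = M1 ⊕ M2 — the shared key cancels under XOR.
byte 0: e2 xor f1 = 13
byte 1: 66 xor 61 = 07
byte 2: b5 xor 1a = af
byte 3: 24 xor b5 = 91
byte 4: 3e xor 66 = 58
byte 5: 8d xor b7 = 3a
byte 6: 4e xor 8d = c3
byte 7: 82 xor ce = 4c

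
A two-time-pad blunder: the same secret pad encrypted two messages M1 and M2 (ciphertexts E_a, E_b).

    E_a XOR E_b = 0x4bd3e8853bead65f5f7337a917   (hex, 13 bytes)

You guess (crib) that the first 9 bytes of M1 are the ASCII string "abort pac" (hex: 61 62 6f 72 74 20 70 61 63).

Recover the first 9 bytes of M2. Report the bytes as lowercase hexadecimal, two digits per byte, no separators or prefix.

2ab187f74fcaa63e3c

Since E_a ⊕ E_b = M1 ⊕ M2, XORing with the guessed M1 bytes yields the corresponding M2 bytes: M2 = (E_a ⊕ E_b) ⊕ M1.
01001011 ⊕ 01100001 = 00101010
11010011 ⊕ 01100010 = 10110001
11101000 ⊕ 01101111 = 10000111
10000101 ⊕ 01110010 = 11110111
00111011 ⊕ 01110100 = 01001111
11101010 ⊕ 00100000 = 11001010
11010110 ⊕ 01110000 = 10100110
01011111 ⊕ 01100001 = 00111110
01011111 ⊕ 01100011 = 00111100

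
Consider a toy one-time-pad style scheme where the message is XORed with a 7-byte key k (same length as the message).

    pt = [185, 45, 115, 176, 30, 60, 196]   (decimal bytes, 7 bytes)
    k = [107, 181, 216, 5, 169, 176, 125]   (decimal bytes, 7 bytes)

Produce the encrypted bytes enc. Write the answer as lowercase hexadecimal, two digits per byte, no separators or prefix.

byte 0: b9 XOR 6b = d2
byte 1: 2d XOR b5 = 98
byte 2: 73 XOR d8 = ab
byte 3: b0 XOR 05 = b5
byte 4: 1e XOR a9 = b7
byte 5: 3c XOR b0 = 8c
byte 6: c4 XOR 7d = b9

d298abb5b78cb9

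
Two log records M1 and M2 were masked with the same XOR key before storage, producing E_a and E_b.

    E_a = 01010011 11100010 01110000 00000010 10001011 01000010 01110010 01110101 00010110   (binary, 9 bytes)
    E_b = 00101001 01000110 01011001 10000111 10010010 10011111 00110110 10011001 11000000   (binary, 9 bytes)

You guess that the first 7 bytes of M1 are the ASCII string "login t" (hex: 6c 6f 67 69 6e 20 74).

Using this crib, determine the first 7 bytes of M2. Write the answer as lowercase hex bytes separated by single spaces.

First, E_a ⊕ E_b = (M1 ⊕ K) ⊕ (M2 ⊕ K) = M1 ⊕ M2, so the key drops out. Then M2 = (M1 ⊕ M2) ⊕ M1 over the first 7 bytes.
byte 0: (53 XOR 29) XOR 6c = 7a XOR 6c = 16
byte 1: (e2 XOR 46) XOR 6f = a4 XOR 6f = cb
byte 2: (70 XOR 59) XOR 67 = 29 XOR 67 = 4e
byte 3: (02 XOR 87) XOR 69 = 85 XOR 69 = ec
byte 4: (8b XOR 92) XOR 6e = 19 XOR 6e = 77
byte 5: (42 XOR 9f) XOR 20 = dd XOR 20 = fd
byte 6: (72 XOR 36) XOR 74 = 44 XOR 74 = 30

16 cb 4e ec 77 fd 30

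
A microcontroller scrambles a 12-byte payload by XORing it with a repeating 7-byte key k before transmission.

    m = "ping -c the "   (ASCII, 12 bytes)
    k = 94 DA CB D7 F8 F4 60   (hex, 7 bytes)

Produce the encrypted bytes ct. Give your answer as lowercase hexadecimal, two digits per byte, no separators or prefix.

e4b3a5b0d8d903b4aea3b2d8

The 7-byte key repeats, so the effective keystream is 94 da cb d7 f8 f4 60 94 da cb d7 f8.
byte 0: 01110000 XOR 10010100 = 11100100
byte 1: 01101001 XOR 11011010 = 10110011
byte 2: 01101110 XOR 11001011 = 10100101
byte 3: 01100111 XOR 11010111 = 10110000
byte 4: 00100000 XOR 11111000 = 11011000
byte 5: 00101101 XOR 11110100 = 11011001
byte 6: 01100011 XOR 01100000 = 00000011
byte 7: 00100000 XOR 10010100 = 10110100
byte 8: 01110100 XOR 11011010 = 10101110
byte 9: 01101000 XOR 11001011 = 10100011
byte 10: 01100101 XOR 11010111 = 10110010
byte 11: 00100000 XOR 11111000 = 11011000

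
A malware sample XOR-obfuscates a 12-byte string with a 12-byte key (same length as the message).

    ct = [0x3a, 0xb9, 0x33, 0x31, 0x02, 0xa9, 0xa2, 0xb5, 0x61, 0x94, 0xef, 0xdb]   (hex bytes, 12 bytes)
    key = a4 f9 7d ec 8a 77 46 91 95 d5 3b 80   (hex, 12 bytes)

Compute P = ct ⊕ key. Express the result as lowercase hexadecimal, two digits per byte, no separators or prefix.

XOR is its own inverse, so applying the key byte-wise gives the result directly.
3a ^ a4 = 9e
b9 ^ f9 = 40
33 ^ 7d = 4e
31 ^ ec = dd
02 ^ 8a = 88
a9 ^ 77 = de
a2 ^ 46 = e4
b5 ^ 91 = 24
61 ^ 95 = f4
94 ^ d5 = 41
ef ^ 3b = d4
db ^ 80 = 5b

9e404edd88dee424f441d45b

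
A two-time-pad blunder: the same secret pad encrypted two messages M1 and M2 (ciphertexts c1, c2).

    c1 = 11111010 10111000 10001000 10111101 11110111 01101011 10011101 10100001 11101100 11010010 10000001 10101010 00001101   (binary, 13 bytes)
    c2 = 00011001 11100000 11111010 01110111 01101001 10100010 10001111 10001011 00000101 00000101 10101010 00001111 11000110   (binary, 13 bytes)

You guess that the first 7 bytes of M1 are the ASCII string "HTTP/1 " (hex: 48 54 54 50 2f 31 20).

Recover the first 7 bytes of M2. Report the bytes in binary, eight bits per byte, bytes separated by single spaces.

First, c1 ⊕ c2 = (M1 ⊕ K) ⊕ (M2 ⊕ K) = M1 ⊕ M2, so the key drops out. Then M2 = (M1 ⊕ M2) ⊕ M1 over the first 7 bytes.
byte 0: (fa ^ 19) ^ 48 = e3 ^ 48 = ab
byte 1: (b8 ^ e0) ^ 54 = 58 ^ 54 = 0c
byte 2: (88 ^ fa) ^ 54 = 72 ^ 54 = 26
byte 3: (bd ^ 77) ^ 50 = ca ^ 50 = 9a
byte 4: (f7 ^ 69) ^ 2f = 9e ^ 2f = b1
byte 5: (6b ^ a2) ^ 31 = c9 ^ 31 = f8
byte 6: (9d ^ 8f) ^ 20 = 12 ^ 20 = 32

10101011 00001100 00100110 10011010 10110001 11111000 00110010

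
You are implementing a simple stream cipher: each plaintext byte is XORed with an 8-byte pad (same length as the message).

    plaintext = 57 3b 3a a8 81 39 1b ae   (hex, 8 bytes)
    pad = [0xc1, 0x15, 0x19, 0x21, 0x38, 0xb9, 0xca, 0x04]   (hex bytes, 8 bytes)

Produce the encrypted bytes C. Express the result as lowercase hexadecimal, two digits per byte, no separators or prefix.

57 ^ c1 = 96
3b ^ 15 = 2e
3a ^ 19 = 23
a8 ^ 21 = 89
81 ^ 38 = b9
39 ^ b9 = 80
1b ^ ca = d1
ae ^ 04 = aa

962e2389b980d1aa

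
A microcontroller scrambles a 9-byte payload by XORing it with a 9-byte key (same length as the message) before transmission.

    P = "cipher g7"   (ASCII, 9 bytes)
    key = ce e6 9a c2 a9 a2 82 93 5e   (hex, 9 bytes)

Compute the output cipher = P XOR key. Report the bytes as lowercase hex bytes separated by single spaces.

ad 8f ea aa cc d0 a2 f4 69

XOR is its own inverse, so applying the key byte-wise gives the result directly.
63 XOR ce = ad
69 XOR e6 = 8f
70 XOR 9a = ea
68 XOR c2 = aa
65 XOR a9 = cc
72 XOR a2 = d0
20 XOR 82 = a2
67 XOR 93 = f4
37 XOR 5e = 69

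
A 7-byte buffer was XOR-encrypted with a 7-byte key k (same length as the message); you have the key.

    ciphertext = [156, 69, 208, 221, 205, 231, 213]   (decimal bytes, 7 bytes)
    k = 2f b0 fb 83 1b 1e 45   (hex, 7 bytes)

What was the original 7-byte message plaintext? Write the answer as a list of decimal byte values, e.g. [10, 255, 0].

[179, 245, 43, 94, 214, 249, 144]

XOR is its own inverse, so applying the key byte-wise gives the result directly.
byte 0: 156 ⊕  47 = 179
byte 1:  69 ⊕ 176 = 245
byte 2: 208 ⊕ 251 =  43
byte 3: 221 ⊕ 131 =  94
byte 4: 205 ⊕  27 = 214
byte 5: 231 ⊕  30 = 249
byte 6: 213 ⊕  69 = 144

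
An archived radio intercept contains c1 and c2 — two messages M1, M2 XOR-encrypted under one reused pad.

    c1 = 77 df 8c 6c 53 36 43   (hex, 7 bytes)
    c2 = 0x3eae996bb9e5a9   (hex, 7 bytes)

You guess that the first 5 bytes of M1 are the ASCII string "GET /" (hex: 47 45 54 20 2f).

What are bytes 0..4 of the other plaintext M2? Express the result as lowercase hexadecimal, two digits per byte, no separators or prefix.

0e344127c5

First, c1 ⊕ c2 = (M1 ⊕ K) ⊕ (M2 ⊕ K) = M1 ⊕ M2, so the key drops out. Then M2 = (M1 ⊕ M2) ⊕ M1 over the first 5 bytes.
byte 0: (77 xor 3e) xor 47 = 49 xor 47 = 0e
byte 1: (df xor ae) xor 45 = 71 xor 45 = 34
byte 2: (8c xor 99) xor 54 = 15 xor 54 = 41
byte 3: (6c xor 6b) xor 20 = 07 xor 20 = 27
byte 4: (53 xor b9) xor 2f = ea xor 2f = c5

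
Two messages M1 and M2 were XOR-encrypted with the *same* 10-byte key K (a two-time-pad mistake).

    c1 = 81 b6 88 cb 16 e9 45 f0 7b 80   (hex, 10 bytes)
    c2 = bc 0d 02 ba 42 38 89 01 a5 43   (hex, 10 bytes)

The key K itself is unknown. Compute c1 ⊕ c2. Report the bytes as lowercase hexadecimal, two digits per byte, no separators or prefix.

3dbb8a7154d1ccf1dec3

c1 ⊕ c2 = (M1 ⊕ K) ⊕ (M2 ⊕ K) = M1 ⊕ M2 — the shared key cancels under XOR.
byte 0: 81 XOR bc = 3d
byte 1: b6 XOR 0d = bb
byte 2: 88 XOR 02 = 8a
byte 3: cb XOR ba = 71
byte 4: 16 XOR 42 = 54
byte 5: e9 XOR 38 = d1
byte 6: 45 XOR 89 = cc
byte 7: f0 XOR 01 = f1
byte 8: 7b XOR a5 = de
byte 9: 80 XOR 43 = c3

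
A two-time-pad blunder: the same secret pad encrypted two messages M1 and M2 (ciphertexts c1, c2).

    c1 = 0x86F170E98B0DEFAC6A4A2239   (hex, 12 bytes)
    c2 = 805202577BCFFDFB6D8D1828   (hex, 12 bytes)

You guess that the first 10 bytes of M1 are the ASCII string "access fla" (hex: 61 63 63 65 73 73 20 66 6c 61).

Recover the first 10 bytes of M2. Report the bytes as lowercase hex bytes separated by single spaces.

First, c1 ⊕ c2 = (M1 ⊕ K) ⊕ (M2 ⊕ K) = M1 ⊕ M2, so the key drops out. Then M2 = (M1 ⊕ M2) ⊕ M1 over the first 10 bytes.
byte 0: (86 xor 80) xor 61 = 06 xor 61 = 67
byte 1: (f1 xor 52) xor 63 = a3 xor 63 = c0
byte 2: (70 xor 02) xor 63 = 72 xor 63 = 11
byte 3: (e9 xor 57) xor 65 = be xor 65 = db
byte 4: (8b xor 7b) xor 73 = f0 xor 73 = 83
byte 5: (0d xor cf) xor 73 = c2 xor 73 = b1
byte 6: (ef xor fd) xor 20 = 12 xor 20 = 32
byte 7: (ac xor fb) xor 66 = 57 xor 66 = 31
byte 8: (6a xor 6d) xor 6c = 07 xor 6c = 6b
byte 9: (4a xor 8d) xor 61 = c7 xor 61 = a6

67 c0 11 db 83 b1 32 31 6b a6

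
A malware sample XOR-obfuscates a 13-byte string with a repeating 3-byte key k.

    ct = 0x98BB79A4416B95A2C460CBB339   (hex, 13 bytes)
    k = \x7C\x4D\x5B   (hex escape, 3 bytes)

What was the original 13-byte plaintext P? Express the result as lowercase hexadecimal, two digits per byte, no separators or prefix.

The 3-byte key repeats, so the effective keystream is 7c 4d 5b 7c 4d 5b 7c 4d 5b 7c 4d 5b 7c.
byte 0: 152 xor 124 = 228
byte 1: 187 xor  77 = 246
byte 2: 121 xor  91 =  34
byte 3: 164 xor 124 = 216
byte 4:  65 xor  77 =  12
byte 5: 107 xor  91 =  48
byte 6: 149 xor 124 = 233
byte 7: 162 xor  77 = 239
byte 8: 196 xor  91 = 159
byte 9:  96 xor 124 =  28
byte 10: 203 xor  77 = 134
byte 11: 179 xor  91 = 232
byte 12:  57 xor 124 =  69

e4f622d80c30e9ef9f1c86e845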